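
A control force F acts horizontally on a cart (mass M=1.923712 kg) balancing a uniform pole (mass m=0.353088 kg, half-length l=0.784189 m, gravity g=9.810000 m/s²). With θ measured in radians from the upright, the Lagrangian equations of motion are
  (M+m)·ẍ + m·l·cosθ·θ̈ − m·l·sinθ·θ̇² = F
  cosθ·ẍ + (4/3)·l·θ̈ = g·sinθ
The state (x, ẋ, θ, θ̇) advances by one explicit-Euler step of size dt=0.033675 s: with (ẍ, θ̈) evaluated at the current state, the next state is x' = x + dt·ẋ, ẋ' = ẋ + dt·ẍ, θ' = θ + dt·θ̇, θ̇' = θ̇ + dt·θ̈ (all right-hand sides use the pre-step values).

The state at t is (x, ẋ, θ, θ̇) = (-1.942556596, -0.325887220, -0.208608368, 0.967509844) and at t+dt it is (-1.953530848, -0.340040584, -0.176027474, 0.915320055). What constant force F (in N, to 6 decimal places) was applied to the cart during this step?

ẍ = (ẋ'−ẋ)/dt = (-0.340040584−-0.325887220)/0.033675 = -0.420293
θ̈ = (θ̇'−θ̇)/dt = (0.915320055−0.967509844)/0.033675 = -1.549808
sinθ=-0.207099, cosθ=0.978320
F = (M+m)·ẍ + m·l·cosθ·θ̈ − m·l·sinθ·θ̇² = -0.956923 + -0.419819 − -0.053677 = -1.323065

F = -1.323065 N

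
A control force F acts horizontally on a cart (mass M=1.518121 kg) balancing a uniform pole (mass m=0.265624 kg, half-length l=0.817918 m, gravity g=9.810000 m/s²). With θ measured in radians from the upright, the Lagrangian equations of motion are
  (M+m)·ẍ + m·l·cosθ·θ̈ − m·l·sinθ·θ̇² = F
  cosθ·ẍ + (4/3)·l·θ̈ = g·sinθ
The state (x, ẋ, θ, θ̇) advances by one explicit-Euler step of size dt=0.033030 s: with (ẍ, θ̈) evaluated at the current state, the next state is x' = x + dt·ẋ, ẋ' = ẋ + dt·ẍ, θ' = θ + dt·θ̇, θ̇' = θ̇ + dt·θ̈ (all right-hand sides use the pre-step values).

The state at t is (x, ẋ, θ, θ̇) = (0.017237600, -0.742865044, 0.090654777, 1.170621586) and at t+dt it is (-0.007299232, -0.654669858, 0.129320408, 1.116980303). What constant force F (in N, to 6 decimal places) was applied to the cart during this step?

ẍ = (ẋ'−ẋ)/dt = (-0.654669858−-0.742865044)/0.033030 = 2.670154
θ̈ = (θ̇'−θ̇)/dt = (1.116980303−1.170621586)/0.033030 = -1.624017
sinθ=0.090531, cosθ=0.995894
F = (M+m)·ẍ + m·l·cosθ·θ̈ − m·l·sinθ·θ̇² = 4.762874 + -0.351383 − 0.026953 = 4.384538

F = 4.384538 N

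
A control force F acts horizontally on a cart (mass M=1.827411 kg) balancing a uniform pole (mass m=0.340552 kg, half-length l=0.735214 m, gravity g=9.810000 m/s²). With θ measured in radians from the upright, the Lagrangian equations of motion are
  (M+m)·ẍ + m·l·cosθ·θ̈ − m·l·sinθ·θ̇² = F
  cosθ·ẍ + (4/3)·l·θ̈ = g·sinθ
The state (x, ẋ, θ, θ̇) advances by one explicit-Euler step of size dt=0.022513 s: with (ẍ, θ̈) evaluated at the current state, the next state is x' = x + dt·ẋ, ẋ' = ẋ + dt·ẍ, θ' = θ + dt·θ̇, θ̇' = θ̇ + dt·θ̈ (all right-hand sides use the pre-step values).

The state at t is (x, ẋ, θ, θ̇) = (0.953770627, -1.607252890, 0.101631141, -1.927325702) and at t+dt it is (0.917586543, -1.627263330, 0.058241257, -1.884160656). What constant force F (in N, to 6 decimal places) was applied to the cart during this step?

ẍ = (ẋ'−ẋ)/dt = (-1.627263330−-1.607252890)/0.022513 = -0.888839
θ̈ = (θ̇'−θ̇)/dt = (-1.884160656−-1.927325702)/0.022513 = 1.917339
sinθ=0.101456, cosθ=0.994840
F = (M+m)·ẍ + m·l·cosθ·θ̈ − m·l·sinθ·θ̇² = -1.926971 + 0.477583 − 0.094360 = -1.543747

F = -1.543747 N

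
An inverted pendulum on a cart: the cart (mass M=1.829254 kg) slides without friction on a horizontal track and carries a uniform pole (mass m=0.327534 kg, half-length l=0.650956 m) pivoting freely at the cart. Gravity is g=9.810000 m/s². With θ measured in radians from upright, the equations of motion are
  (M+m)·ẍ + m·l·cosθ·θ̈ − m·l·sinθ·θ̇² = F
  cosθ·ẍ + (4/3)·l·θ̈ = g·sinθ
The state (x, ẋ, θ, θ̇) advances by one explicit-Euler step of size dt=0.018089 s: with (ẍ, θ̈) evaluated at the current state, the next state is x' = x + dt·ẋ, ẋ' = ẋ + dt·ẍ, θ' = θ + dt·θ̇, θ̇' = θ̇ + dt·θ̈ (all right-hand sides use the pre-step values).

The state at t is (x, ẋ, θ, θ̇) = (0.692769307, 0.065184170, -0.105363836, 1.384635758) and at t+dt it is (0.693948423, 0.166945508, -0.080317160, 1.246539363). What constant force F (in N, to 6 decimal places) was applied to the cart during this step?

F = 10.557521 N

ẍ = (ẋ'−ẋ)/dt = (0.166945508−0.065184170)/0.018089 = 5.625592
θ̈ = (θ̇'−θ̇)/dt = (1.246539363−1.384635758)/0.018089 = -7.634275
sinθ=-0.105169, cosθ=0.994454
F = (M+m)·ẍ + m·l·cosθ·θ̈ − m·l·sinθ·θ̇² = 12.133210 + -1.618679 − -0.042990 = 10.557521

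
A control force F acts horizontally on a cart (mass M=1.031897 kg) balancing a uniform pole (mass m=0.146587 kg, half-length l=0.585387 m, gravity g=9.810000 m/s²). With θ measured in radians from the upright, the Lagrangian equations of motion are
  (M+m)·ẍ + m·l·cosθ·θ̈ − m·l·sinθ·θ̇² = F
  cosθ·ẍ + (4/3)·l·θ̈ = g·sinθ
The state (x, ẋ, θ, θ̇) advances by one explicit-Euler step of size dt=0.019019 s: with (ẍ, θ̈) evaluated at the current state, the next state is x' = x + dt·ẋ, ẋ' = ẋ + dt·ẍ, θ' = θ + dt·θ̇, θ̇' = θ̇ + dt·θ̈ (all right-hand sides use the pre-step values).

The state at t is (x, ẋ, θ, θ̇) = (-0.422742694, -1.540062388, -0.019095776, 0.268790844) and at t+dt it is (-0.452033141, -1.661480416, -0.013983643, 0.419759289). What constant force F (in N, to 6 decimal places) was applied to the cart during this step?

ẍ = (ẋ'−ẋ)/dt = (-1.661480416−-1.540062388)/0.019019 = -6.384038
θ̈ = (θ̇'−θ̇)/dt = (0.419759289−0.268790844)/0.019019 = 7.937770
sinθ=-0.019095, cosθ=0.999818
F = (M+m)·ẍ + m·l·cosθ·θ̈ − m·l·sinθ·θ̇² = -7.523487 + 0.681017 − -0.000118 = -6.842352

F = -6.842352 N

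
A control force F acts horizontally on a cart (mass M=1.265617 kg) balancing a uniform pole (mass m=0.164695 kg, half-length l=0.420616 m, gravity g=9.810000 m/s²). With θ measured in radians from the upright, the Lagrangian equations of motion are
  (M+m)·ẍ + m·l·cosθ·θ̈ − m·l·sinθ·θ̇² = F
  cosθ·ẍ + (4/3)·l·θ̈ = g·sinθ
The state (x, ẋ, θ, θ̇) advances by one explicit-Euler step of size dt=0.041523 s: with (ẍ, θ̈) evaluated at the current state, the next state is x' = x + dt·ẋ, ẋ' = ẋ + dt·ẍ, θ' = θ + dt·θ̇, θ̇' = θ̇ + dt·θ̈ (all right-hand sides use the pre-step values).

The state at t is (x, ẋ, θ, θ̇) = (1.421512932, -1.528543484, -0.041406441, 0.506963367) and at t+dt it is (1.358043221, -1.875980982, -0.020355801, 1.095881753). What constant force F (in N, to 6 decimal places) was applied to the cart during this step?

ẍ = (ẋ'−ẋ)/dt = (-1.875980982−-1.528543484)/0.041523 = -8.367351
θ̈ = (θ̇'−θ̇)/dt = (1.095881753−0.506963367)/0.041523 = 14.182944
sinθ=-0.041395, cosθ=0.999143
F = (M+m)·ẍ + m·l·cosθ·θ̈ − m·l·sinθ·θ̇² = -11.967922 + 0.981658 − -0.000737 = -10.985527

F = -10.985527 N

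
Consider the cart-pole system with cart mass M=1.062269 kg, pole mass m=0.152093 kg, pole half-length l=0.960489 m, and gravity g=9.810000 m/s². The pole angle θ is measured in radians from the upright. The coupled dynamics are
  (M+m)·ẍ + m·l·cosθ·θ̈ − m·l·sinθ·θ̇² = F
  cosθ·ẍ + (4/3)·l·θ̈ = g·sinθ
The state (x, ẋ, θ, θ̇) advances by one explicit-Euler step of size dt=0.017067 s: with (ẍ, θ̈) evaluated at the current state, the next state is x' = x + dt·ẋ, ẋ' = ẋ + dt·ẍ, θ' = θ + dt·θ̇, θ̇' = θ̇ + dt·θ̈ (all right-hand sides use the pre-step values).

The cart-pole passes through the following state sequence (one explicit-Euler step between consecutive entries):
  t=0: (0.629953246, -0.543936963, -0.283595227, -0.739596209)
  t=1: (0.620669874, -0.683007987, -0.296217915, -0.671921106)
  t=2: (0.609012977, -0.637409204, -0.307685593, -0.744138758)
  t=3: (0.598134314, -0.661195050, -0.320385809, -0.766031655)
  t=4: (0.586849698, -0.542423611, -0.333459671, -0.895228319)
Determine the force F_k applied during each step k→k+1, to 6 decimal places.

step 0→1:
  ẍ = (ẋ'−ẋ)/dt = (-0.683007987−-0.543936963)/0.017067 = -8.148534
  θ̈ = (θ̇'−θ̇)/dt = (-0.671921106−-0.739596209)/0.017067 = 3.965261
  sinθ=-0.279809, cosθ=0.960056
  F = (M+m)·ẍ + m·l·cosθ·θ̈ − m·l·sinθ·θ̇² = -9.895270 + 0.556122 − -0.022359 = -9.316789
step 1→2:
  ẍ = (ẋ'−ẋ)/dt = (-0.637409204−-0.683007987)/0.017067 = 2.671751
  θ̈ = (θ̇'−θ̇)/dt = (-0.744138758−-0.671921106)/0.017067 = -4.231420
  sinθ=-0.291905, cosθ=0.956447
  F = (M+m)·ẍ + m·l·cosθ·θ̈ − m·l·sinθ·θ̇² = 3.244473 + -0.591220 − -0.019252 = 2.672506
step 2→3:
  ẍ = (ẋ'−ẋ)/dt = (-0.661195050−-0.637409204)/0.017067 = -1.393675
  θ̈ = (θ̇'−θ̇)/dt = (-0.766031655−-0.744138758)/0.017067 = -1.282762
  sinθ=-0.302854, cosθ=0.953037
  F = (M+m)·ẍ + m·l·cosθ·θ̈ − m·l·sinθ·θ̇² = -1.692426 + -0.178590 − -0.024499 = -1.846517
step 3→4:
  ẍ = (ẋ'−ẋ)/dt = (-0.542423611−-0.661195050)/0.017067 = 6.959128
  θ̈ = (θ̇'−θ̇)/dt = (-0.895228319−-0.766031655)/0.017067 = -7.569969
  sinθ=-0.314933, cosθ=0.949114
  F = (M+m)·ẍ + m·l·cosθ·θ̈ − m·l·sinθ·θ̇² = 8.450901 + -1.049577 − -0.026997 = 7.428321

F_0 = -9.316789 N
F_1 = 2.672506 N
F_2 = -1.846517 N
F_3 = 7.428321 N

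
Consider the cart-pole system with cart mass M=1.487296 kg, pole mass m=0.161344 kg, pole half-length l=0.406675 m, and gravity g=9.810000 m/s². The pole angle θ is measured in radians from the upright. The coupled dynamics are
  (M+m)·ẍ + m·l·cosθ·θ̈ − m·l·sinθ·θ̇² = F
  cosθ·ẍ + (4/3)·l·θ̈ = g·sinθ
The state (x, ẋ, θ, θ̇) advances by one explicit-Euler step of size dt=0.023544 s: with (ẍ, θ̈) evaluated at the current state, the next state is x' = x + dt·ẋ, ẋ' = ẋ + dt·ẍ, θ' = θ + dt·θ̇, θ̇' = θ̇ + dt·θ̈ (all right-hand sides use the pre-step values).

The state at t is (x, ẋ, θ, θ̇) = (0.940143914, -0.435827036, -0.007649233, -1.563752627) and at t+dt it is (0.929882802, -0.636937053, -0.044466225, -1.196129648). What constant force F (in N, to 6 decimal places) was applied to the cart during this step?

ẍ = (ẋ'−ẋ)/dt = (-0.636937053−-0.435827036)/0.023544 = -8.541880
θ̈ = (θ̇'−θ̇)/dt = (-1.196129648−-1.563752627)/0.023544 = 15.614296
sinθ=-0.007649, cosθ=0.999971
F = (M+m)·ẍ + m·l·cosθ·θ̈ − m·l·sinθ·θ̇² = -14.082485 + 1.024495 − -0.001227 = -13.056762

F = -13.056762 N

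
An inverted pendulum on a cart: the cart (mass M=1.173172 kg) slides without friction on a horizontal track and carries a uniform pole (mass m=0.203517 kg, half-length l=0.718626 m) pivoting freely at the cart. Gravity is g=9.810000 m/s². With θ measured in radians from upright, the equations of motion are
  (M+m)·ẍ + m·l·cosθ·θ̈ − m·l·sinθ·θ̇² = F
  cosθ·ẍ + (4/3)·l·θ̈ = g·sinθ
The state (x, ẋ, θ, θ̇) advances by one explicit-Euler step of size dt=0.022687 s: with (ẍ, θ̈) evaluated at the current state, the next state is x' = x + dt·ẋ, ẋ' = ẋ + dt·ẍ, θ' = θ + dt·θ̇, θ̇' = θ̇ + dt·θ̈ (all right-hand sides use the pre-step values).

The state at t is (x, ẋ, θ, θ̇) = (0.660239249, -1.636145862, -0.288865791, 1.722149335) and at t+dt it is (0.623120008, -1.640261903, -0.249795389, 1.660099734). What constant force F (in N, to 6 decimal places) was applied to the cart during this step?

F = -0.509639 N

ẍ = (ẋ'−ẋ)/dt = (-1.640261903−-1.636145862)/0.022687 = -0.181427
θ̈ = (θ̇'−θ̇)/dt = (1.660099734−1.722149335)/0.022687 = -2.735029
sinθ=-0.284865, cosθ=0.958568
F = (M+m)·ẍ + m·l·cosθ·θ̈ − m·l·sinθ·θ̇² = -0.249769 + -0.383432 − -0.123562 = -0.509639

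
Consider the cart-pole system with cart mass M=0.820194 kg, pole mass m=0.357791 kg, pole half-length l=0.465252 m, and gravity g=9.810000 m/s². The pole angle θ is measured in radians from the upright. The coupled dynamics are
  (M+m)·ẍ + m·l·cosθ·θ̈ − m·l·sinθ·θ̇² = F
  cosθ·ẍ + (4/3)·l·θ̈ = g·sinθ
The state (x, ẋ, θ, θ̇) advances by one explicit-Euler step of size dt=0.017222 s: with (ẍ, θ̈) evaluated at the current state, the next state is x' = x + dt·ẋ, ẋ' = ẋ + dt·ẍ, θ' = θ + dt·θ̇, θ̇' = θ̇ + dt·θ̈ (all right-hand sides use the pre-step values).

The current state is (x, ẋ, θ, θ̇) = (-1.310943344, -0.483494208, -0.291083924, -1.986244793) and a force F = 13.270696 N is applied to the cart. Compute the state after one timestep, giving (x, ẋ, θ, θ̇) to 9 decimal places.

sinθ=-0.286990720, cosθ=0.957933362
temp = (F + m·l·θ̇²·sinθ)/(M+m) = (13.270696 + -0.188473831)/1.177985 = 11.105593169
θ̈ = (g·sinθ − cosθ·temp)/(l·(4/3 − m·cos²θ/(M+m))) = -27.419610789
ẍ = temp − m·l·θ̈·cosθ/(M+m) = 14.817306998
Euler: x'=-1.310943344+0.017222·-0.483494208=-1.319270081, ẋ'=-0.483494208+0.017222·14.817306998=-0.228310547
       θ'=-0.291083924+0.017222·-1.986244793=-0.325291032, θ̇'=-1.986244793+0.017222·-27.419610789=-2.458465330

(-1.319270081, -0.228310547, -0.325291032, -2.458465330)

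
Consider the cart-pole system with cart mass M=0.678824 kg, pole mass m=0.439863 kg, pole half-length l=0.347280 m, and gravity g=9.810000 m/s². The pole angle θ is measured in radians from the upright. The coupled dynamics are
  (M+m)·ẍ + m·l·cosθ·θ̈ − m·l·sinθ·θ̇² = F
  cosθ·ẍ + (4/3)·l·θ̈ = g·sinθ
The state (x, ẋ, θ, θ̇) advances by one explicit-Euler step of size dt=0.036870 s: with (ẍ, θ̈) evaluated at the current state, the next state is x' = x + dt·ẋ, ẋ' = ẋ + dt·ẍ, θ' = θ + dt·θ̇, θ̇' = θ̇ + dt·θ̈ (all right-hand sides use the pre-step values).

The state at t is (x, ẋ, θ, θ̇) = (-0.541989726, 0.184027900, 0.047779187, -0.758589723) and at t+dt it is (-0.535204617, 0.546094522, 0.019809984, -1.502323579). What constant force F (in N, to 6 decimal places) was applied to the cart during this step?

ẍ = (ẋ'−ẋ)/dt = (0.546094522−0.184027900)/0.036870 = 9.820087
θ̈ = (θ̇'−θ̇)/dt = (-1.502323579−-0.758589723)/0.036870 = -20.171789
sinθ=0.047761, cosθ=0.998859
F = (M+m)·ẍ + m·l·cosθ·θ̈ − m·l·sinθ·θ̇² = 10.985604 + -3.077838 − 0.004198 = 7.903568

F = 7.903568 N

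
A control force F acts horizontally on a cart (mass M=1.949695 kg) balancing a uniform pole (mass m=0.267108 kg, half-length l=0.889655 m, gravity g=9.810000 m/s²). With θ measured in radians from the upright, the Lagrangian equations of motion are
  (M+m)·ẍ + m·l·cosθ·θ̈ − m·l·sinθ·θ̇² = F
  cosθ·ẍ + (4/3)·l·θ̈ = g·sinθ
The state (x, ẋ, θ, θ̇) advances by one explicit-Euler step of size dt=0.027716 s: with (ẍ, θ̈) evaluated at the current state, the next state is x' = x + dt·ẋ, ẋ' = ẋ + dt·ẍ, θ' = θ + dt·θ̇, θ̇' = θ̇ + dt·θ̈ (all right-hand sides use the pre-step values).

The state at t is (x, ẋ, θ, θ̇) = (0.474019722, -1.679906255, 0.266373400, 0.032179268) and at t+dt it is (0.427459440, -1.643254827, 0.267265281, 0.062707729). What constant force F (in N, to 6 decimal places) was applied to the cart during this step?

F = 3.183935 N

ẍ = (ẋ'−ẋ)/dt = (-1.643254827−-1.679906255)/0.027716 = 1.322392
θ̈ = (θ̇'−θ̇)/dt = (0.062707729−0.032179268)/0.027716 = 1.101474
sinθ=0.263234, cosθ=0.964732
F = (M+m)·ẍ + m·l·cosθ·θ̈ − m·l·sinθ·θ̇² = 2.931483 + 0.252516 − 0.000065 = 3.183935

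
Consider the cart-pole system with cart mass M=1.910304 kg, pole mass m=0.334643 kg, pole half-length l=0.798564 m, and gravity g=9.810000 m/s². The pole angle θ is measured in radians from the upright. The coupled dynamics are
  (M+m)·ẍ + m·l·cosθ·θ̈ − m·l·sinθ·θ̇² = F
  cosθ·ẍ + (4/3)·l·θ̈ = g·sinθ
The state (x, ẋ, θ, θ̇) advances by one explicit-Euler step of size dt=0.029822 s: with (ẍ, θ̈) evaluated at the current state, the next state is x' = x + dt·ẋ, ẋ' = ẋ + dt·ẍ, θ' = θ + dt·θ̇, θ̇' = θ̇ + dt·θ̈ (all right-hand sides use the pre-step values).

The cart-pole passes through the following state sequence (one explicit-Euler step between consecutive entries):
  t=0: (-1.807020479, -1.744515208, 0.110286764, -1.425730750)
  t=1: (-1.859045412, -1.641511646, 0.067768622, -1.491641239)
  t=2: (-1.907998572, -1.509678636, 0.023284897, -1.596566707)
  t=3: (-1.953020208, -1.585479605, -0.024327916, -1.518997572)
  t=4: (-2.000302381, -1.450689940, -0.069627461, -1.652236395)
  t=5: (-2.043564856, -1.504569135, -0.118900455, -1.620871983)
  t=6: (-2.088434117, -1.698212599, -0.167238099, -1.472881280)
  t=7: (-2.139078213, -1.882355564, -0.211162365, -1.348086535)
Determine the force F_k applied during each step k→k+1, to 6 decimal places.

F_0 = 7.107104 N
F_1 = 8.945815 N
F_2 = -5.027116 N
F_3 = 8.968130 N
F_4 = -3.724802 N
F_5 = -13.177077 N
F_6 = -12.662773 N

step 0→1:
  ẍ = (ẋ'−ẋ)/dt = (-1.641511646−-1.744515208)/0.029822 = 3.453945
  θ̈ = (θ̇'−θ̇)/dt = (-1.491641239−-1.425730750)/0.029822 = -2.210130
  sinθ=0.110063, cosθ=0.993925
  F = (M+m)·ẍ + m·l·cosθ·θ̈ − m·l·sinθ·θ̇² = 7.753925 + -0.587033 − 0.059787 = 7.107104
step 1→2:
  ẍ = (ẋ'−ẋ)/dt = (-1.509678636−-1.641511646)/0.029822 = 4.420663
  θ̈ = (θ̇'−θ̇)/dt = (-1.596566707−-1.491641239)/0.029822 = -3.518391
  sinθ=0.067717, cosθ=0.997705
  F = (M+m)·ẍ + m·l·cosθ·θ̈ − m·l·sinθ·θ̇² = 9.924154 + -0.938075 − 0.040264 = 8.945815
step 2→3:
  ẍ = (ẋ'−ẋ)/dt = (-1.585479605−-1.509678636)/0.029822 = -2.541780
  θ̈ = (θ̇'−θ̇)/dt = (-1.518997572−-1.596566707)/0.029822 = 2.601071
  sinθ=0.023283, cosθ=0.999729
  F = (M+m)·ẍ + m·l·cosθ·θ̈ − m·l·sinθ·θ̇² = -5.706162 + 0.694906 − 0.015860 = -5.027116
step 3→4:
  ẍ = (ẋ'−ẋ)/dt = (-1.450689940−-1.585479605)/0.029822 = 4.519806
  θ̈ = (θ̇'−θ̇)/dt = (-1.652236395−-1.518997572)/0.029822 = -4.467803
  sinθ=-0.024326, cosθ=0.999704
  F = (M+m)·ẍ + m·l·cosθ·θ̈ − m·l·sinθ·θ̇² = 10.146726 + -1.193595 − -0.014999 = 8.968130
step 4→5:
  ẍ = (ẋ'−ẋ)/dt = (-1.504569135−-1.450689940)/0.029822 = -1.806693
  θ̈ = (θ̇'−θ̇)/dt = (-1.620871983−-1.652236395)/0.029822 = 1.051721
  sinθ=-0.069571, cosθ=0.997577
  F = (M+m)·ẍ + m·l·cosθ·θ̈ − m·l·sinθ·θ̇² = -4.055930 + 0.280374 − -0.050753 = -3.724802
step 5→6:
  ẍ = (ẋ'−ẋ)/dt = (-1.698212599−-1.504569135)/0.029822 = -6.493309
  θ̈ = (θ̇'−θ̇)/dt = (-1.472881280−-1.620871983)/0.029822 = 4.962467
  sinθ=-0.118620, cosθ=0.992940
  F = (M+m)·ẍ + m·l·cosθ·θ̈ − m·l·sinθ·θ̇² = -14.577135 + 1.316776 − -0.083282 = -13.177077
step 6→7:
  ẍ = (ẋ'−ẋ)/dt = (-1.882355564−-1.698212599)/0.029822 = -6.174736
  θ̈ = (θ̇'−θ̇)/dt = (-1.348086535−-1.472881280)/0.029822 = 4.184654
  sinθ=-0.166460, cosθ=0.986048
  F = (M+m)·ẍ + m·l·cosθ·θ̈ − m·l·sinθ·θ̇² = -13.861954 + 1.102679 − -0.096502 = -12.662773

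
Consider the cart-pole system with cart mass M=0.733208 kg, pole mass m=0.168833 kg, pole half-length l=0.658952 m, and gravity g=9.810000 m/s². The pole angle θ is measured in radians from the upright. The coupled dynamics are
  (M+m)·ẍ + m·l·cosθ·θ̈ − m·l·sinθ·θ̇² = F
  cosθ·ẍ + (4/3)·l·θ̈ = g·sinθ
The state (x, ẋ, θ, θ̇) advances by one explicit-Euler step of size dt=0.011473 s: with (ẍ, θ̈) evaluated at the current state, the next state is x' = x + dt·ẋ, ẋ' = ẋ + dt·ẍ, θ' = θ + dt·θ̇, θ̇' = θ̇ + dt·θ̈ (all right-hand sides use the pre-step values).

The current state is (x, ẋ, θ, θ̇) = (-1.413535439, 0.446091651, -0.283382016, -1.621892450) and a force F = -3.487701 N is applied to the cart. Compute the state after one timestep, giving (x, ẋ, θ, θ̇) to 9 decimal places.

(-1.408417429, 0.398814715, -0.301989988, -1.606047060)

sinθ=-0.279604367, cosθ=0.960115305
temp = (F + m·l·θ̇²·sinθ)/(M+m) = (-3.487701 + -0.081827479)/0.902041 = -3.957168775
θ̈ = (g·sinθ − cosθ·temp)/(l·(4/3 − m·cos²θ/(M+m))) = 1.381102570
ẍ = temp − m·l·θ̈·cosθ/(M+m) = -4.120712606
Euler: x'=-1.413535439+0.011473·0.446091651=-1.408417429, ẋ'=0.446091651+0.011473·-4.120712606=0.398814715
       θ'=-0.283382016+0.011473·-1.621892450=-0.301989988, θ̇'=-1.621892450+0.011473·1.381102570=-1.606047060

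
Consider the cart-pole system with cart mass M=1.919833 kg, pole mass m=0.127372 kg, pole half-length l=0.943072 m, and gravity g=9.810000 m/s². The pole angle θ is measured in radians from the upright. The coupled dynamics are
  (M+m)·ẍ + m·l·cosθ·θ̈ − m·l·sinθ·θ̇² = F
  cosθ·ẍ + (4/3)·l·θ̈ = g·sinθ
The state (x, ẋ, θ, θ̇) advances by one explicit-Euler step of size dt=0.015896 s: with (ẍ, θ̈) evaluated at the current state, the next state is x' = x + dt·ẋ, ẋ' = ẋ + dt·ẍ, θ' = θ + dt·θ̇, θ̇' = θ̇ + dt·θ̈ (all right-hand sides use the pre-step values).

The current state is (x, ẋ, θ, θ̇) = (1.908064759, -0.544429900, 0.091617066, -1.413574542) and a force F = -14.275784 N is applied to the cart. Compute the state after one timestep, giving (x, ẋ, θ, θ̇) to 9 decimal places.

(1.899410501, -0.661171931, 0.069146885, -1.309776112)

sinθ=0.091488952, cosθ=0.995806091
temp = (F + m·l·θ̇²·sinθ)/(M+m) = (-14.275784 + 0.021959624)/2.047205 = -6.962577942
θ̈ = (g·sinθ − cosθ·temp)/(l·(4/3 − m·cos²θ/(M+m))) = 6.529845866
ẍ = temp − m·l·θ̈·cosθ/(M+m) = -7.344113654
Euler: x'=1.908064759+0.015896·-0.544429900=1.899410501, ẋ'=-0.544429900+0.015896·-7.344113654=-0.661171931
       θ'=0.091617066+0.015896·-1.413574542=0.069146885, θ̇'=-1.413574542+0.015896·6.529845866=-1.309776112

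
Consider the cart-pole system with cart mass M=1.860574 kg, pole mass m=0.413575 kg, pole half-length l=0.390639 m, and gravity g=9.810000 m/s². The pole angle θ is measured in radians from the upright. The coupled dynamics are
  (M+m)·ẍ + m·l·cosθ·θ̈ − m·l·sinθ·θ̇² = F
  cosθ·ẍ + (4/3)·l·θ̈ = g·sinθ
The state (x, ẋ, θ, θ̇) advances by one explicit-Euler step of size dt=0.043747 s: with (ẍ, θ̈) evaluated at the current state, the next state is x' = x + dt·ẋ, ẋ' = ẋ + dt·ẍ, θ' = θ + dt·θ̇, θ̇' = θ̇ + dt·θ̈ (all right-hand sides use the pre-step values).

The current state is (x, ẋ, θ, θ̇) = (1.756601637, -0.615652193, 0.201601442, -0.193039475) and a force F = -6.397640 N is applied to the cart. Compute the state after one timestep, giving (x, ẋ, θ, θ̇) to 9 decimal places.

(1.729668701, -0.770448480, 0.193156544, 0.263127021)

sinθ=0.200238595, cosθ=0.979747164
temp = (F + m·l·θ̇²·sinθ)/(M+m) = (-6.397640 + 0.001205508)/2.274149 = -2.812671682
θ̈ = (g·sinθ − cosθ·temp)/(l·(4/3 − m·cos²θ/(M+m))) = 10.427377792
ẍ = temp − m·l·θ̈·cosθ/(M+m) = -3.538443475
Euler: x'=1.756601637+0.043747·-0.615652193=1.729668701, ẋ'=-0.615652193+0.043747·-3.538443475=-0.770448480
       θ'=0.201601442+0.043747·-0.193039475=0.193156544, θ̇'=-0.193039475+0.043747·10.427377792=0.263127021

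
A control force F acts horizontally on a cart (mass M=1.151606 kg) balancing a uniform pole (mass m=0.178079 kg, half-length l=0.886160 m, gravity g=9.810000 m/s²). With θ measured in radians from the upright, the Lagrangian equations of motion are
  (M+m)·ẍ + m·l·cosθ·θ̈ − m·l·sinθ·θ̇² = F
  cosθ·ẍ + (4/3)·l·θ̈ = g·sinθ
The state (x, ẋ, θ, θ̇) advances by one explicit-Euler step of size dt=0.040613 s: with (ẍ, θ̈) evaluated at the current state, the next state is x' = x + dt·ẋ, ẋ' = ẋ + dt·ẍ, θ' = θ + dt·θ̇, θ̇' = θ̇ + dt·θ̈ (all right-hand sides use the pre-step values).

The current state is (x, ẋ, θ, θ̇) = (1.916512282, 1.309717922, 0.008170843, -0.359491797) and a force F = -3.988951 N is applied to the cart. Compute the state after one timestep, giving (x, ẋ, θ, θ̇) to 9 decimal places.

sinθ=0.008170752, cosθ=0.999966619
temp = (F + m·l·θ̇²·sinθ)/(M+m) = (-3.988951 + 0.000166634)/1.329685 = -2.999796467
θ̈ = (g·sinθ − cosθ·temp)/(l·(4/3 − m·cos²θ/(M+m))) = 2.897661008
ẍ = temp − m·l·θ̈·cosθ/(M+m) = -3.343678243
Euler: x'=1.916512282+0.040613·1.309717922=1.969703856, ẋ'=1.309717922+0.040613·-3.343678243=1.173921118
       θ'=0.008170843+0.040613·-0.359491797=-0.006429197, θ̇'=-0.359491797+0.040613·2.897661008=-0.241809090

(1.969703856, 1.173921118, -0.006429197, -0.241809090)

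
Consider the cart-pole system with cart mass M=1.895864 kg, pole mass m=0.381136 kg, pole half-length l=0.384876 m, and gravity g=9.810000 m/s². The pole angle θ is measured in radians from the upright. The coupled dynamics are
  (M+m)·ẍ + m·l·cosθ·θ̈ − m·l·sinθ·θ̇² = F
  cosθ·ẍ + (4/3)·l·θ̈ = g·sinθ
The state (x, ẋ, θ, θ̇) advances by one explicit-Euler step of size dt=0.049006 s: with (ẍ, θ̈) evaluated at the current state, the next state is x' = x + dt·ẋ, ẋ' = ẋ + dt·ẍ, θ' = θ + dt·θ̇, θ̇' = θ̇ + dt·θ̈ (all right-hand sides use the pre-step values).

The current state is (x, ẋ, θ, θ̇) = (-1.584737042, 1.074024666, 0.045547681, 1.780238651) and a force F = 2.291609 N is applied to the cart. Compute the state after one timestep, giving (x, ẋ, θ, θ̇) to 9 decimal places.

(-1.532103389, 1.127791350, 0.132790056, 1.718228752)

sinθ=0.045531934, cosθ=0.998962884
temp = (F + m·l·θ̇²·sinθ)/(M+m) = (2.291609 + 0.021167684)/2.277000 = 1.015712202
θ̈ = (g·sinθ − cosθ·temp)/(l·(4/3 − m·cos²θ/(M+m))) = -1.265353209
ẍ = temp − m·l·θ̈·cosθ/(M+m) = 1.097144913
Euler: x'=-1.584737042+0.049006·1.074024666=-1.532103389, ẋ'=1.074024666+0.049006·1.097144913=1.127791350
       θ'=0.045547681+0.049006·1.780238651=0.132790056, θ̇'=1.780238651+0.049006·-1.265353209=1.718228752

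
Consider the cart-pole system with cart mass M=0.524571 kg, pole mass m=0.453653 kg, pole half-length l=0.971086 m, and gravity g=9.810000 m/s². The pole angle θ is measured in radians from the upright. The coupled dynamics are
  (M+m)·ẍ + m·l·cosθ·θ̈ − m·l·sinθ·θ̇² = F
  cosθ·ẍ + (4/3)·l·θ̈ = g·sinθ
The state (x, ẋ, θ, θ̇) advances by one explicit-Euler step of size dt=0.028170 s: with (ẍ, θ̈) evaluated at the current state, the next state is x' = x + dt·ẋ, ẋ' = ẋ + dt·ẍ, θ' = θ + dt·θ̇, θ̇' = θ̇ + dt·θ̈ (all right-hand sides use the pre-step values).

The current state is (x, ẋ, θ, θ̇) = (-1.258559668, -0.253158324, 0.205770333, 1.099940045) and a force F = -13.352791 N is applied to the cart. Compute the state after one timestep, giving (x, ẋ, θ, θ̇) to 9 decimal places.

sinθ=0.204321302, cosθ=0.978903880
temp = (F + m·l·θ̇²·sinθ)/(M+m) = (-13.352791 + 0.108901323)/0.978224 = -13.538708595
θ̈ = (g·sinθ − cosθ·temp)/(l·(4/3 − m·cos²θ/(M+m))) = 17.674692517
ẍ = temp − m·l·θ̈·cosθ/(M+m) = -21.330459918
Euler: x'=-1.258559668+0.028170·-0.253158324=-1.265691138, ẋ'=-0.253158324+0.028170·-21.330459918=-0.854037380
       θ'=0.205770333+0.028170·1.099940045=0.236755644, θ̇'=1.099940045+0.028170·17.674692517=1.597836133

(-1.265691138, -0.854037380, 0.236755644, 1.597836133)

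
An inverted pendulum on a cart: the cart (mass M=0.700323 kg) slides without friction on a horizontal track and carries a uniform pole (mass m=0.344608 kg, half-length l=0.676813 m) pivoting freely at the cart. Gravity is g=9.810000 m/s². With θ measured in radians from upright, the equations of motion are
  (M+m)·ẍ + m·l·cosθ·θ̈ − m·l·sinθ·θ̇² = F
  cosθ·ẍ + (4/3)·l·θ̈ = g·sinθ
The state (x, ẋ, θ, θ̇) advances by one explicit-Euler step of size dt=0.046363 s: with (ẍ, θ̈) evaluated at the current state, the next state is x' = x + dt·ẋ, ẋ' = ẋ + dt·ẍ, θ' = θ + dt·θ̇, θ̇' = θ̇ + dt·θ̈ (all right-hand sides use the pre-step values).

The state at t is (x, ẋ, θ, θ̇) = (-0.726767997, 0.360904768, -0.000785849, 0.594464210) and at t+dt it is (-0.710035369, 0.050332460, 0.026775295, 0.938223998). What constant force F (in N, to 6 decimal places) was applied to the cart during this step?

F = -5.270297 N

ẍ = (ẋ'−ẋ)/dt = (0.050332460−0.360904768)/0.046363 = -6.698710
θ̈ = (θ̇'−θ̇)/dt = (0.938223998−0.594464210)/0.046363 = 7.414529
sinθ=-0.000786, cosθ=1.000000
F = (M+m)·ẍ + m·l·cosθ·θ̈ − m·l·sinθ·θ̇² = -6.999690 + 1.729328 − -0.000065 = -5.270297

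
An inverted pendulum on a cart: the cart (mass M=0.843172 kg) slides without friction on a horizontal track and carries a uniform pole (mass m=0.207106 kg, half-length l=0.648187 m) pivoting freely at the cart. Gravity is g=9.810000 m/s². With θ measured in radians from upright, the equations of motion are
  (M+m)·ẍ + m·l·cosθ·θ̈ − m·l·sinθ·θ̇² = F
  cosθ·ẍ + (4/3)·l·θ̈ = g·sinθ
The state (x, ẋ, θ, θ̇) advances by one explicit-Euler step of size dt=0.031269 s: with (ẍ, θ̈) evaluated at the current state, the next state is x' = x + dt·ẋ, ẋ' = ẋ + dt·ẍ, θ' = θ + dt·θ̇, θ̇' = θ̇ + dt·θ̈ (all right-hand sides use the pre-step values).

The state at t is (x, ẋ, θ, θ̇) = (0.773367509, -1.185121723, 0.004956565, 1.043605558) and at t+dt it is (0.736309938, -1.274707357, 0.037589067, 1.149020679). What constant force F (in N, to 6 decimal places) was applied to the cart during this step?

ẍ = (ẋ'−ẋ)/dt = (-1.274707357−-1.185121723)/0.031269 = -2.864998
θ̈ = (θ̇'−θ̇)/dt = (1.149020679−1.043605558)/0.031269 = 3.371234
sinθ=0.004957, cosθ=0.999988
F = (M+m)·ẍ + m·l·cosθ·θ̈ − m·l·sinθ·θ̇² = -3.009045 + 0.452560 − 0.000725 = -2.557209

F = -2.557209 N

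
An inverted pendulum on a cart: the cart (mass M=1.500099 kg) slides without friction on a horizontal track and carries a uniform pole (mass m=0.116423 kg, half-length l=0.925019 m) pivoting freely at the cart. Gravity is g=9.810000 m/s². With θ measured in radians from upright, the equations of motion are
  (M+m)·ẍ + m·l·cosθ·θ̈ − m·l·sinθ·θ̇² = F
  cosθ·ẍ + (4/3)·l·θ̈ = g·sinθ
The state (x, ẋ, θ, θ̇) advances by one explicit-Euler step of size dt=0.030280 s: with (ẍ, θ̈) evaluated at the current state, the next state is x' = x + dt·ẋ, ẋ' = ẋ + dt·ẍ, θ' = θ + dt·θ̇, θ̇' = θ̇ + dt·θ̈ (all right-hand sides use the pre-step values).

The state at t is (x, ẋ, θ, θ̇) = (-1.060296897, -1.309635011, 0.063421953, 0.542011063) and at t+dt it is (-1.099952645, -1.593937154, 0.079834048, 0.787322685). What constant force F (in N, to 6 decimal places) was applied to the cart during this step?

ẍ = (ẋ'−ẋ)/dt = (-1.593937154−-1.309635011)/0.030280 = -9.389106
θ̈ = (θ̇'−θ̇)/dt = (0.787322685−0.542011063)/0.030280 = 8.101441
sinθ=0.063379, cosθ=0.997990
F = (M+m)·ẍ + m·l·cosθ·θ̈ − m·l·sinθ·θ̇² = -15.177697 + 0.870718 − 0.002005 = -14.308984

F = -14.308984 N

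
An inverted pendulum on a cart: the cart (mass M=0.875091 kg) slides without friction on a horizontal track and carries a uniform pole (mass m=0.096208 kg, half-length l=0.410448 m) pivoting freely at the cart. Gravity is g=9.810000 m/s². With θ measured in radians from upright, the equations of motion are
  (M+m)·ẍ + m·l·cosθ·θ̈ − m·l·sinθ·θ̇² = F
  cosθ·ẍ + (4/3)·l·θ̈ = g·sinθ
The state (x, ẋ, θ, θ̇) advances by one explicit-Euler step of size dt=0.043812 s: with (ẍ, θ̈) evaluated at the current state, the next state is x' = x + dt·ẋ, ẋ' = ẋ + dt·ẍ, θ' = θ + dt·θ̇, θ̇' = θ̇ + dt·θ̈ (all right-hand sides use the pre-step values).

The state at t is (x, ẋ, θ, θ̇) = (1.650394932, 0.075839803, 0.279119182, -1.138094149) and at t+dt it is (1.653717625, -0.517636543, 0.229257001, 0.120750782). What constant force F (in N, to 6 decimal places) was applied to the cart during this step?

ẍ = (ẋ'−ẋ)/dt = (-0.517636543−0.075839803)/0.043812 = -13.545977
θ̈ = (θ̇'−θ̇)/dt = (0.120750782−-1.138094149)/0.043812 = 28.732880
sinθ=0.275509, cosθ=0.961298
F = (M+m)·ẍ + m·l·cosθ·θ̈ − m·l·sinθ·θ̇² = -13.157194 + 1.090704 − 0.014092 = -12.080582

F = -12.080582 N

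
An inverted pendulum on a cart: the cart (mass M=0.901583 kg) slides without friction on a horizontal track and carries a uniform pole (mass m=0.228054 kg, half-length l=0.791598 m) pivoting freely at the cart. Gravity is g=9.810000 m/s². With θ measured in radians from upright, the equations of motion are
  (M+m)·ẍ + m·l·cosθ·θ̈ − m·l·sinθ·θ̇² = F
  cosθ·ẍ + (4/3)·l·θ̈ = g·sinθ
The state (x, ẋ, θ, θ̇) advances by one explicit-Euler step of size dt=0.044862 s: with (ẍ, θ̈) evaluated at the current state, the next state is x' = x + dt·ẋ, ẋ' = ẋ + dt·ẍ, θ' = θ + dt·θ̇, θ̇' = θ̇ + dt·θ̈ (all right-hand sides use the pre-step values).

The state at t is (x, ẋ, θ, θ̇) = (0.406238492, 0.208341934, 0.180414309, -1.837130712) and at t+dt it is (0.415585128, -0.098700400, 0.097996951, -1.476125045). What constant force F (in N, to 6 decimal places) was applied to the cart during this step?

F = -6.411608 N

ẍ = (ẋ'−ẋ)/dt = (-0.098700400−0.208341934)/0.044862 = -6.844152
θ̈ = (θ̇'−θ̇)/dt = (-1.476125045−-1.837130712)/0.044862 = 8.047026
sinθ=0.179437, cosθ=0.983769
F = (M+m)·ẍ + m·l·cosθ·θ̈ − m·l·sinθ·θ̇² = -7.731407 + 1.429128 − 0.109329 = -6.411608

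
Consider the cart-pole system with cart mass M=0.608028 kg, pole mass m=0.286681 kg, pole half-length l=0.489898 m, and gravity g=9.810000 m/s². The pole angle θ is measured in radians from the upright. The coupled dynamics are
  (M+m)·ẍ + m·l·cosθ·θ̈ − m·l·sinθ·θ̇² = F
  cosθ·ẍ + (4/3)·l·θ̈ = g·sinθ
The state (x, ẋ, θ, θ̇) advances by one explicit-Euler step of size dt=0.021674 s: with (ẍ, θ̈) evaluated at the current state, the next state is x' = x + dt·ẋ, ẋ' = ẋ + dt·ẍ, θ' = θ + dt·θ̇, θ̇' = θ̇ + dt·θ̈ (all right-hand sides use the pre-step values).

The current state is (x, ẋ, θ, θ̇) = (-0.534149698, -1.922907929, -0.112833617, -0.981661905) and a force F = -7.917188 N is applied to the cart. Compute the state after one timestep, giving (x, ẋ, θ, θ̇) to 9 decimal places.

(-0.575826804, -2.167349466, -0.134110157, -0.646468997)

sinθ=-0.112594347, cosθ=0.993641038
temp = (F + m·l·θ̇²·sinθ)/(M+m) = (-7.917188 + -0.015238599)/0.894709 = -8.865929145
θ̈ = (g·sinθ − cosθ·temp)/(l·(4/3 − m·cos²θ/(M+m))) = 15.465207541
ẍ = temp − m·l·θ̈·cosθ/(M+m) = -11.278099877
Euler: x'=-0.534149698+0.021674·-1.922907929=-0.575826804, ẋ'=-1.922907929+0.021674·-11.278099877=-2.167349466
       θ'=-0.112833617+0.021674·-0.981661905=-0.134110157, θ̇'=-0.981661905+0.021674·15.465207541=-0.646468997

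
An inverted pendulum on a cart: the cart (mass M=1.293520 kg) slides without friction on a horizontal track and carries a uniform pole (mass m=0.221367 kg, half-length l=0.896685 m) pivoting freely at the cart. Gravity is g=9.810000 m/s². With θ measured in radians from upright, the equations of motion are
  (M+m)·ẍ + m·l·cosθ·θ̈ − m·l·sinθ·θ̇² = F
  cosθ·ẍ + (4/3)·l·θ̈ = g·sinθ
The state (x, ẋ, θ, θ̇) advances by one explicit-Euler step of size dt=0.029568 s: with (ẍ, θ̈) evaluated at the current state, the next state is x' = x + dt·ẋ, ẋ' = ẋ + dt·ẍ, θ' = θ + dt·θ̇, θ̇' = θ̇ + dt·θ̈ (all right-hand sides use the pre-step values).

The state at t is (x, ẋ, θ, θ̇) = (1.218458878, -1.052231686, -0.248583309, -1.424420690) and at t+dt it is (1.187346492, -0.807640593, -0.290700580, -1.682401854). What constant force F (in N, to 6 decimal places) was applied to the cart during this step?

ẍ = (ẋ'−ẋ)/dt = (-0.807640593−-1.052231686)/0.029568 = 8.272155
θ̈ = (θ̇'−θ̇)/dt = (-1.682401854−-1.424420690)/0.029568 = -8.725012
sinθ=-0.246031, cosθ=0.969262
F = (M+m)·ẍ + m·l·cosθ·θ̈ − m·l·sinθ·θ̇² = 12.531381 + -1.678649 − -0.099088 = 10.951819

F = 10.951819 N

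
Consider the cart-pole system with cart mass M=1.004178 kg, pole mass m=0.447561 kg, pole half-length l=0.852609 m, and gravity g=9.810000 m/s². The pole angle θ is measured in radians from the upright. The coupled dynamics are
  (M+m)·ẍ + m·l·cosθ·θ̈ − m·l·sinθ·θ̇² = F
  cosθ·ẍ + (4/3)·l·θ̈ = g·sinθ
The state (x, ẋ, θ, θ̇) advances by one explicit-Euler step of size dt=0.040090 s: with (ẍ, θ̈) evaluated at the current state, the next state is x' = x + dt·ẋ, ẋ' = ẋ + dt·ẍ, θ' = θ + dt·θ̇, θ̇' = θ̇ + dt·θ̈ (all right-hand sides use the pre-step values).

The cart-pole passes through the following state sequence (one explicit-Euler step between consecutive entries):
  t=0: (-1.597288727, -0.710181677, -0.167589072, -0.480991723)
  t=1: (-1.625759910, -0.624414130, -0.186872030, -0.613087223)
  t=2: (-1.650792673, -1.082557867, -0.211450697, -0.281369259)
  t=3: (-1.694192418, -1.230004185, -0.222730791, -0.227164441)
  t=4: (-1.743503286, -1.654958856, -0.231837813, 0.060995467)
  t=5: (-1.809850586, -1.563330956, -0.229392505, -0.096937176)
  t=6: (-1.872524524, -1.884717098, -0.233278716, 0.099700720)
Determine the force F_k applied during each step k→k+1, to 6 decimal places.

step 0→1:
  ẍ = (ẋ'−ẋ)/dt = (-0.624414130−-0.710181677)/0.040090 = 2.139375
  θ̈ = (θ̇'−θ̇)/dt = (-0.613087223−-0.480991723)/0.040090 = -3.294974
  sinθ=-0.166806, cosθ=0.985990
  F = (M+m)·ẍ + m·l·cosθ·θ̈ − m·l·sinθ·θ̇² = 3.105814 + -1.239728 − -0.014726 = 1.880812
step 1→2:
  ẍ = (ẋ'−ẋ)/dt = (-1.082557867−-0.624414130)/0.040090 = -11.427881
  θ̈ = (θ̇'−θ̇)/dt = (-0.281369259−-0.613087223)/0.040090 = 8.274332
  sinθ=-0.185786, cosθ=0.982590
  F = (M+m)·ẍ + m·l·cosθ·θ̈ − m·l·sinθ·θ̇² = -16.590300 + 3.102469 − -0.026648 = -13.461183
step 2→3:
  ẍ = (ẋ'−ẋ)/dt = (-1.230004185−-1.082557867)/0.040090 = -3.677883
  θ̈ = (θ̇'−θ̇)/dt = (-0.227164441−-0.281369259)/0.040090 = 1.352078
  sinθ=-0.209879, cosθ=0.977727
  F = (M+m)·ẍ + m·l·cosθ·θ̈ − m·l·sinθ·θ̇² = -5.339326 + 0.504454 − -0.006340 = -4.828531
step 3→4:
  ẍ = (ẋ'−ẋ)/dt = (-1.654958856−-1.230004185)/0.040090 = -10.600017
  θ̈ = (θ̇'−θ̇)/dt = (0.060995467−-0.227164441)/0.040090 = 7.187825
  sinθ=-0.220894, cosθ=0.975298
  F = (M+m)·ẍ + m·l·cosθ·θ̈ − m·l·sinθ·θ̇² = -15.388458 + 2.675081 − -0.004350 = -12.709027
step 4→5:
  ẍ = (ẋ'−ẋ)/dt = (-1.563330956−-1.654958856)/0.040090 = 2.285555
  θ̈ = (θ̇'−θ̇)/dt = (-0.096937176−0.060995467)/0.040090 = -3.939452
  sinθ=-0.229767, cosθ=0.973246
  F = (M+m)·ẍ + m·l·cosθ·θ̈ − m·l·sinθ·θ̇² = 3.318029 + -1.463055 − -0.000326 = 1.855301
step 5→6:
  ẍ = (ẋ'−ẋ)/dt = (-1.884717098−-1.563330956)/0.040090 = -8.016616
  θ̈ = (θ̇'−θ̇)/dt = (0.099700720−-0.096937176)/0.040090 = 4.904911
  sinθ=-0.227386, cosθ=0.973805
  F = (M+m)·ẍ + m·l·cosθ·θ̈ − m·l·sinθ·θ̇² = -11.638034 + 1.822658 − -0.000815 = -9.814561

F_0 = 1.880812 N
F_1 = -13.461183 N
F_2 = -4.828531 N
F_3 = -12.709027 N
F_4 = 1.855301 N
F_5 = -9.814561 N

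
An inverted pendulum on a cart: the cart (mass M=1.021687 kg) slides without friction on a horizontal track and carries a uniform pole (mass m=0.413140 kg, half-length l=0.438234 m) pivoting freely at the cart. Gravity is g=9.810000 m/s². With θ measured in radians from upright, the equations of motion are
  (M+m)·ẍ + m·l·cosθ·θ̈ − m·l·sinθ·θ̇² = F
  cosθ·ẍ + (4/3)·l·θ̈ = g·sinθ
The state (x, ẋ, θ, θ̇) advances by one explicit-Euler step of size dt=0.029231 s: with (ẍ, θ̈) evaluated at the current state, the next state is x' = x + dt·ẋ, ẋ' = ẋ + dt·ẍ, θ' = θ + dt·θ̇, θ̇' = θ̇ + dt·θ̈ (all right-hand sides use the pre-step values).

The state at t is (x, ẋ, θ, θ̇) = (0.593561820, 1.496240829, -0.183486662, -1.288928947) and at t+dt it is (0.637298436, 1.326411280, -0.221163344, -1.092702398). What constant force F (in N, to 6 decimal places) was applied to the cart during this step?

F = -7.086345 N

ẍ = (ẋ'−ẋ)/dt = (1.326411280−1.496240829)/0.029231 = -5.809912
θ̈ = (θ̇'−θ̇)/dt = (-1.092702398−-1.288928947)/0.029231 = 6.712961
sinθ=-0.182459, cosθ=0.983213
F = (M+m)·ẍ + m·l·cosθ·θ̈ − m·l·sinθ·θ̇² = -8.336219 + 1.194993 − -0.054882 = -7.086345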